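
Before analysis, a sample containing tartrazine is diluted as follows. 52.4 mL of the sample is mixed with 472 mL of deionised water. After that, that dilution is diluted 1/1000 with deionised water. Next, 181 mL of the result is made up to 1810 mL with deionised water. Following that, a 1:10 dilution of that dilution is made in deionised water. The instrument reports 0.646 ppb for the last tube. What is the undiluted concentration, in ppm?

646 ppm

Overall dilution factor = 10.01 × 1000 × 10 × 10 = 1.00 × 10⁶.
Original = 0.646 ppb × 1.00 × 10⁶ = 6.46 × 10⁵ ppb = 646 ppm.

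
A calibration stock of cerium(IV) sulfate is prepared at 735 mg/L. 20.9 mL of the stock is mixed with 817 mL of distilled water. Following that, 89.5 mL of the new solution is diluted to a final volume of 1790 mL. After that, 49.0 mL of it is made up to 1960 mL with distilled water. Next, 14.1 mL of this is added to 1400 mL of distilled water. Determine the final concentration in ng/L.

229 ng/L

Overall dilution factor = 40.09 × 20 × 40 × 100.3 = 3.22 × 10⁶.
735 mg/L / 3.22 × 10⁶ = 2.29 × 10⁻⁴ mg/L = 229 ng/L.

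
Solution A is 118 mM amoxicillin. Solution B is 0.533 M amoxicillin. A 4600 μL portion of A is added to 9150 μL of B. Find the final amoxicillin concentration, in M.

0.394 M

C_B = 0.533 M = 533 mM.
C_mix = (C_A·V_A + C_B·V_B)/(V_A + V_B) = (118×4600 + 533×9150) / 13750 = 394 mM = 0.394 M.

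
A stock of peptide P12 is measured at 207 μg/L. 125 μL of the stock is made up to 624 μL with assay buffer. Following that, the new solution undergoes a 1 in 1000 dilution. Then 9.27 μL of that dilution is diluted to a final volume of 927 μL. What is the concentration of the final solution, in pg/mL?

0.415 pg/mL

Overall dilution factor = 4.992 × 1000 × 100 = 4.99 × 10⁵.
207 μg/L / 4.99 × 10⁵ = 4.15 × 10⁻⁴ μg/L = 0.415 pg/mL.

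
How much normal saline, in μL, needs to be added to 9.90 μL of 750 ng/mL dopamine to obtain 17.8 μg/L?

407 μL

17.8 μg/L = 17.8 ng/mL.
V₂ = C₁V₁/C₂ = 750 × 9.90 / 17.8 = 417 μL.
Diluent to add = V₂ − V₁ = 417 − 9.90 = 407 μL.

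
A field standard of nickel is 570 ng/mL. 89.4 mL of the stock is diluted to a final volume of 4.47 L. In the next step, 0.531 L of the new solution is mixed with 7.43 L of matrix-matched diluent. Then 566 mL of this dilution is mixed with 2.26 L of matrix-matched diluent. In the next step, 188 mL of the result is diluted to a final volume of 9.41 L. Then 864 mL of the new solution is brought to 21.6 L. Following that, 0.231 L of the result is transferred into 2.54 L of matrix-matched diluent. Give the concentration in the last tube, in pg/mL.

0.0101 pg/mL

Overall dilution factor = 50 × 14.99 × 4.993 × 50.05 × 25 × 12.00 = 5.62 × 10⁷.
570 ng/mL / 5.62 × 10⁷ = 1.01 × 10⁻⁵ ng/mL = 0.0101 pg/mL.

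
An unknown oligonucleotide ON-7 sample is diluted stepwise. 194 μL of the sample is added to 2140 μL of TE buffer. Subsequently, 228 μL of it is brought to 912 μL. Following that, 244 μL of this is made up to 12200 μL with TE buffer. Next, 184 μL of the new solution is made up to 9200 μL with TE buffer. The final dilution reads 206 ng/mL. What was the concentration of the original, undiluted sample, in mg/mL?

24.8 mg/mL

Overall dilution factor = 12.03 × 4 × 50 × 50 = 1.20 × 10⁵.
Original = 206 ng/mL × 1.20 × 10⁵ = 2.48 × 10⁷ ng/mL = 24.8 mg/mL.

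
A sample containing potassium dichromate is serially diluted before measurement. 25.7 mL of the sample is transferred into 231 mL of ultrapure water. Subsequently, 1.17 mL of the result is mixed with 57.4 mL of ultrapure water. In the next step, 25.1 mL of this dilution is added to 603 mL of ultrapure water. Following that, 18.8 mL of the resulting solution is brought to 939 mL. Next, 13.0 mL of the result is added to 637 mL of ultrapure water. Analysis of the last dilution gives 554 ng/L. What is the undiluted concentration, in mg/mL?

17.3 mg/mL

Overall dilution factor = 9.988 × 50.06 × 25.02 × 49.95 × 50 = 3.12 × 10⁷.
Original = 554 ng/L × 3.12 × 10⁷ = 1.73 × 10¹⁰ ng/L = 17.3 mg/mL.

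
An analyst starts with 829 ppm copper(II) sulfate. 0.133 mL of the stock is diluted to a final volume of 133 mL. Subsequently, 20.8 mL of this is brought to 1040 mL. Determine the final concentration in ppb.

16.6 ppb

Overall dilution factor = 1000 × 50 = 5.00 × 10⁴.
829 ppm / 5.00 × 10⁴ = 0.0166 ppm = 16.6 ppb.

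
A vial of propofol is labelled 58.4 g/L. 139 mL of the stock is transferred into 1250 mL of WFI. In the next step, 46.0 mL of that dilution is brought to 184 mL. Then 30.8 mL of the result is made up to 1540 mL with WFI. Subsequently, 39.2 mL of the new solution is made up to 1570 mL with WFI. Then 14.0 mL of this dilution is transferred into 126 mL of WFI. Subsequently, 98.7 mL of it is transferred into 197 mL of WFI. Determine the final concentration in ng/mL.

Overall dilution factor = 9.993 × 4 × 50 × 40.05 × 10 × 2.996 = 2.40 × 10⁶.
58.4 g/L / 2.40 × 10⁶ = 2.44 × 10⁻⁵ g/L = 24.4 ng/mL.

24.4 ng/mL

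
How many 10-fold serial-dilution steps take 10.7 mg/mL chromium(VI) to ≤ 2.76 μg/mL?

Need 10ⁿ ≥ 3877, so n ≥ log(3877)/log(10) = 3.59.
Minimum whole steps: n = 4.

4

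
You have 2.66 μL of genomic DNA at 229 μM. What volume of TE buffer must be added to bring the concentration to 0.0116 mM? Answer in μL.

49.9 μL

0.0116 mM = 11.6 μM.
V₂ = C₁V₁/C₂ = 229 × 2.66 / 11.6 = 52.5 μL.
Diluent to add = V₂ − V₁ = 52.5 − 2.66 = 49.9 μL.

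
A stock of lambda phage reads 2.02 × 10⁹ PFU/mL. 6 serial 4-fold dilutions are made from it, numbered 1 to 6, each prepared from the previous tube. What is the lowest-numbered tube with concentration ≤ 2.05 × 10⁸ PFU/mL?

tube 2

Tube n has concentration 2.02 × 10⁹ PFU/mL / 4ⁿ.
Need 4ⁿ ≥ 2.02 × 10⁹ PFU/mL / 2.05 × 10⁸ PFU/mL = 9.85, so n ≥ 1.65.
First such tube: n = 2.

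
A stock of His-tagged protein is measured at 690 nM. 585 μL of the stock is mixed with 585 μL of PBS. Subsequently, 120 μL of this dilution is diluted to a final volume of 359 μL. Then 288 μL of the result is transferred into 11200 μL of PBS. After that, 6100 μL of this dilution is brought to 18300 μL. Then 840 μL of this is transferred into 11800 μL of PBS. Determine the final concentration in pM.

64.0 pM

Overall dilution factor = 2 × 2.992 × 39.89 × 3 × 15.05 = 1.08 × 10⁴.
690 nM / 1.08 × 10⁴ = 0.0640 nM = 64.0 pM.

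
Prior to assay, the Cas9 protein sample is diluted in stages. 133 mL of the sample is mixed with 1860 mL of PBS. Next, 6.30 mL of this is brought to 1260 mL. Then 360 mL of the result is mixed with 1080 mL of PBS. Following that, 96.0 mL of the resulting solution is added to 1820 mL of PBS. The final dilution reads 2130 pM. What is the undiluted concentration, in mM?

0.510 mM

Overall dilution factor = 14.98 × 200 × 4 × 19.96 = 2.39 × 10⁵.
Original = 2130 pM × 2.39 × 10⁵ = 5.10 × 10⁸ pM = 0.510 mM.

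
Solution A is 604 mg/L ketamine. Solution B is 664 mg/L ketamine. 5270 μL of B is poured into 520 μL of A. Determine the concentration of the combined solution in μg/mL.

659 μg/mL

C_mix = (C_A·V_A + C_B·V_B)/(V_A + V_B) = (604×520 + 664×5270) / 5790 = 659 mg/L = 659 μg/mL.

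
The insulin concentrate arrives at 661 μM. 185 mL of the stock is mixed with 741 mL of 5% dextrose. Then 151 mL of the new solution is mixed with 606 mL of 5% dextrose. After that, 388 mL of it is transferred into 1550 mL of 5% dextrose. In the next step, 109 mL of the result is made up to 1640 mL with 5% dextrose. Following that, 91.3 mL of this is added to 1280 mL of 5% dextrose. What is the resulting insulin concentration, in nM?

23.3 nM

Overall dilution factor = 5.005 × 5.013 × 4.995 × 15.05 × 15.02 = 2.83 × 10⁴.
661 μM / 2.83 × 10⁴ = 0.0233 μM = 23.3 nM.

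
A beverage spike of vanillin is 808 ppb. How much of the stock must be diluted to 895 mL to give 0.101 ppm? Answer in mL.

0.101 ppm = 101 ppb.
V₁ = C₂V₂/C₁ = 101 × 895 / 808 = 112 mL.

112 mL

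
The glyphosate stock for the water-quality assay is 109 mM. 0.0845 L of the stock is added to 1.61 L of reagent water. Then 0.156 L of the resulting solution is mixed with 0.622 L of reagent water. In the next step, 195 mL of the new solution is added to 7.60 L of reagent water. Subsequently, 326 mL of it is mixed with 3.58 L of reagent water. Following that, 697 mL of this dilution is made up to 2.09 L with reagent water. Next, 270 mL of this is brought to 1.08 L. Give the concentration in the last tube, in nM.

Overall dilution factor = 20.05 × 4.987 × 39.97 × 11.98 × 2.999 × 4 = 5.75 × 10⁵.
109 mM / 5.75 × 10⁵ = 1.90 × 10⁻⁴ mM = 190 nM.

190 nM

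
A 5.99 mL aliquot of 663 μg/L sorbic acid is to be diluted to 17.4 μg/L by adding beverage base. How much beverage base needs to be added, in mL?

V₂ = C₁V₁/C₂ = 663 × 5.99 / 17.4 = 228 mL.
Diluent to add = V₂ − V₁ = 228 − 5.99 = 222 mL.

222 mL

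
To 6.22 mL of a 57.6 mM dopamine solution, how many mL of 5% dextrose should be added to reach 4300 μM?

77.1 mL

4300 μM = 4.30 mM.
V₂ = C₁V₁/C₂ = 57.6 × 6.22 / 4.30 = 83.3 mL.
Diluent to add = V₂ − V₁ = 83.3 − 6.22 = 77.1 mL.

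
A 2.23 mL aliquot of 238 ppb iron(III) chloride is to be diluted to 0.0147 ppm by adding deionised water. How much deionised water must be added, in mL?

0.0147 ppm = 14.7 ppb.
V₂ = C₁V₁/C₂ = 238 × 2.23 / 14.7 = 36.1 mL.
Diluent to add = V₂ − V₁ = 36.1 − 2.23 = 33.9 mL.

33.9 mL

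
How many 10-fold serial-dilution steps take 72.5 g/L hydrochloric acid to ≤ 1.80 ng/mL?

Need 10ⁿ ≥ 4.03 × 10⁷, so n ≥ log(4.03 × 10⁷)/log(10) = 7.61.
Minimum whole steps: n = 8.

8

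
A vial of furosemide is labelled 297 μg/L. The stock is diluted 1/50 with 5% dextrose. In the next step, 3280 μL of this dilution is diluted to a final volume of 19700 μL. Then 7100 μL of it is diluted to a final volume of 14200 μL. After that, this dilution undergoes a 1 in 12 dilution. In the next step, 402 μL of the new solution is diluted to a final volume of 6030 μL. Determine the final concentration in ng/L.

Overall dilution factor = 50 × 6.006 × 2 × 12 × 15 = 1.08 × 10⁵.
297 μg/L / 1.08 × 10⁵ = 2.75 × 10⁻³ μg/L = 2.75 ng/L.

2.75 ng/L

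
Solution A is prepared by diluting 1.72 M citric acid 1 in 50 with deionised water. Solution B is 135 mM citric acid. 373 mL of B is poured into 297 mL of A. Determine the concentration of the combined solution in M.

0.0904 M

C_A = 1.72 M / 50 = 0.0344 M.
C_B = 135 mM = 0.135 M.
C_mix = (C_A·V_A + C_B·V_B)/(V_A + V_B) = (0.0344×297 + 0.135×373) / 670.0 = 0.0904 M.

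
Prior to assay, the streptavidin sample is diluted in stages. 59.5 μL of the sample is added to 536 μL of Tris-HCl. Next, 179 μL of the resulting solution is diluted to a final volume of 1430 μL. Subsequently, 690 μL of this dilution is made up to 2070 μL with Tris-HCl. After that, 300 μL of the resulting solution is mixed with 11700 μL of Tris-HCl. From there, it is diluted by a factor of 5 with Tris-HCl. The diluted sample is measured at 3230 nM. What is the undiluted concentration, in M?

Overall dilution factor = 10.01 × 7.989 × 3 × 40 × 5 = 4.80 × 10⁴.
Original = 3230 nM × 4.80 × 10⁴ = 1.55 × 10⁸ nM = 0.155 M.

0.155 M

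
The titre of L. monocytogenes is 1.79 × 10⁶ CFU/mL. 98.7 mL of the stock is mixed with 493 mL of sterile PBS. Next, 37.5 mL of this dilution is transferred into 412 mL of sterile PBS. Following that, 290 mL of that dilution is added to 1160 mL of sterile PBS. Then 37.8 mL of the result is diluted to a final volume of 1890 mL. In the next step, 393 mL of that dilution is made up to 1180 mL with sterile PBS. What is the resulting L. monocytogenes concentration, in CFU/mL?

Overall dilution factor = 5.995 × 11.99 × 5 × 50 × 3.003 = 5.39 × 10⁴.
1.79 × 10⁶ CFU/mL / 5.39 × 10⁴ = 33.2 CFU/mL.

33.2 CFU/mL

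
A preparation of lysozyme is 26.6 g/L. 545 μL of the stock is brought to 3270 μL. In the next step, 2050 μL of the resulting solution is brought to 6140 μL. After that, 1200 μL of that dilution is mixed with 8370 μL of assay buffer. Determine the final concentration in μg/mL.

Overall dilution factor = 6 × 2.995 × 7.975 = 143.
26.6 g/L / 143 = 0.186 g/L = 186 μg/mL.

186 μg/mL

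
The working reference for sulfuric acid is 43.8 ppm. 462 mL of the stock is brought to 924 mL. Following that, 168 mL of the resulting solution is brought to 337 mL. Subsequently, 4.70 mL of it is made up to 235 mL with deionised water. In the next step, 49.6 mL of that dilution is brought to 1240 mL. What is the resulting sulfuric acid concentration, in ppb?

8.73 ppb

Overall dilution factor = 2 × 2.006 × 50 × 25 = 5015.
43.8 ppm / 5015 = 8.73 × 10⁻³ ppm = 8.73 ppb.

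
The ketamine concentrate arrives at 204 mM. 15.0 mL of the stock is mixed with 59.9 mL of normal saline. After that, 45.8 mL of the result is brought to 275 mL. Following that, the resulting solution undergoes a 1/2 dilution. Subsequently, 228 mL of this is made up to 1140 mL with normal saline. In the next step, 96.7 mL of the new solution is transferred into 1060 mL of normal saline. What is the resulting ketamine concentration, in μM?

Overall dilution factor = 4.993 × 6.004 × 2 × 5 × 11.96 = 3586.
204 mM / 3586 = 0.0569 mM = 56.9 μM.

56.9 μM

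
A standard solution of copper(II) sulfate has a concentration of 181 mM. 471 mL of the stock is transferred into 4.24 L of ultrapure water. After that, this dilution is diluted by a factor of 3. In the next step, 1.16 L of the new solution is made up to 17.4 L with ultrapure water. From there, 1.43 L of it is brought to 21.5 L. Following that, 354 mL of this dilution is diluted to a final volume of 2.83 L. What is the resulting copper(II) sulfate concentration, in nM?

3350 nM

Overall dilution factor = 10.00 × 3 × 15 × 15.03 × 7.994 = 5.41 × 10⁴.
181 mM / 5.41 × 10⁴ = 3.35 × 10⁻³ mM = 3350 nM.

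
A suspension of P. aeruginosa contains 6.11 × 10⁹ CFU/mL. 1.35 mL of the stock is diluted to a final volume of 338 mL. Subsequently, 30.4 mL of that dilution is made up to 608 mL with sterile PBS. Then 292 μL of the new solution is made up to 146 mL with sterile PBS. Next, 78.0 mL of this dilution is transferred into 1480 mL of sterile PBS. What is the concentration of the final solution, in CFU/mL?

Overall dilution factor = 250.4 × 20 × 500 × 19.97 = 5.00 × 10⁷.
6.11 × 10⁹ CFU/mL / 5.00 × 10⁷ = 122 CFU/mL.

122 CFU/mL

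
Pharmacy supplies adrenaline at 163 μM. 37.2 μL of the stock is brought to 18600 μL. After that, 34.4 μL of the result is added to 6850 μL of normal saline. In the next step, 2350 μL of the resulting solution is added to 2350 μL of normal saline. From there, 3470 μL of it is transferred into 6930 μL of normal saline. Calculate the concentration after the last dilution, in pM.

Overall dilution factor = 500 × 200.1 × 2 × 2.997 = 6.00 × 10⁵.
163 μM / 6.00 × 10⁵ = 2.72 × 10⁻⁴ μM = 272 pM.

272 pM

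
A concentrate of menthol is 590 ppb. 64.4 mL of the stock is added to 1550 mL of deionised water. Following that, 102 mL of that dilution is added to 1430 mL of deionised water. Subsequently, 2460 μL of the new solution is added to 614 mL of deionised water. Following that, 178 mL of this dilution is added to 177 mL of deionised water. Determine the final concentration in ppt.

Overall dilution factor = 25.07 × 15.02 × 250.6 × 1.994 = 1.88 × 10⁵.
590 ppb / 1.88 × 10⁵ = 3.14 × 10⁻³ ppb = 3.14 ppt.

3.14 ppt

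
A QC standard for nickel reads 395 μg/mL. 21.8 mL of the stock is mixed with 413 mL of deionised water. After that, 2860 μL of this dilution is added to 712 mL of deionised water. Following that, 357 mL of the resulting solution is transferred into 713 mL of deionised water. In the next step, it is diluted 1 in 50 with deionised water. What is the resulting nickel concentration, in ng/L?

529 ng/L

Overall dilution factor = 19.94 × 250.0 × 2.997 × 50 = 7.47 × 10⁵.
395 μg/mL / 7.47 × 10⁵ = 5.29 × 10⁻⁴ μg/mL = 529 ng/L.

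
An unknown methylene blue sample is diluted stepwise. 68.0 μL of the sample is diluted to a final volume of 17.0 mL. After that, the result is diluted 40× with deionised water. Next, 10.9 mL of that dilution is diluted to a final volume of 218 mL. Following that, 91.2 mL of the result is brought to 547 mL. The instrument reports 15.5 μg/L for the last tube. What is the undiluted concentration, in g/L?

18.6 g/L

Overall dilution factor = 250 × 40 × 20 × 5.998 = 1.20 × 10⁶.
Original = 15.5 μg/L × 1.20 × 10⁶ = 1.86 × 10⁷ μg/L = 18.6 g/L.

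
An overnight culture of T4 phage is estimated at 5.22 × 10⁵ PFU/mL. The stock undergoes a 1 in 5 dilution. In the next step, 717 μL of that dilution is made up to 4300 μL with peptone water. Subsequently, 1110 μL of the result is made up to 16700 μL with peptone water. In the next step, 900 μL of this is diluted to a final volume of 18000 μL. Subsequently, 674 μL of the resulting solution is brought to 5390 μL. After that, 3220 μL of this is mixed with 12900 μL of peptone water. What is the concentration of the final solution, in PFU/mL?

1.45 PFU/mL

Overall dilution factor = 5 × 5.997 × 15.05 × 20 × 7.997 × 5.006 = 3.61 × 10⁵.
5.22 × 10⁵ PFU/mL / 3.61 × 10⁵ = 1.45 PFU/mL.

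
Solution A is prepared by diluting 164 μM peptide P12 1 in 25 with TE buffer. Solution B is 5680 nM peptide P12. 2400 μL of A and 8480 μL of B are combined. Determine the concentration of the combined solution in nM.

5870 nM

C_A = 164 μM / 25 = 6.56 μM.
C_B = 5680 nM = 5.68 μM.
C_mix = (C_A·V_A + C_B·V_B)/(V_A + V_B) = (6.56×2400 + 5.68×8480) / 10880 = 5.87 μM = 5870 nM.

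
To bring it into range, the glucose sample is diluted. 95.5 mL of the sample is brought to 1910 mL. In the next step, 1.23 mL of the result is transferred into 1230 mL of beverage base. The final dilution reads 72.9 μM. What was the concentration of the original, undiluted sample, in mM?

1460 mM

Overall dilution factor = 20 × 1001 = 2.00 × 10⁴.
Original = 72.9 μM × 2.00 × 10⁴ = 1.46 × 10⁶ μM = 1460 mM.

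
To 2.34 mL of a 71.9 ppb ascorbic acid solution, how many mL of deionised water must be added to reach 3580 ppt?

44.7 mL

3580 ppt = 3.58 ppb.
V₂ = C₁V₁/C₂ = 71.9 × 2.34 / 3.58 = 47.0 mL.
Diluent to add = V₂ − V₁ = 47.0 − 2.34 = 44.7 mL.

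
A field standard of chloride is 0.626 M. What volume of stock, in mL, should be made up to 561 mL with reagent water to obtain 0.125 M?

V₁ = C₂V₂/C₁ = 0.125 × 561 / 0.626 = 112 mL.

112 mL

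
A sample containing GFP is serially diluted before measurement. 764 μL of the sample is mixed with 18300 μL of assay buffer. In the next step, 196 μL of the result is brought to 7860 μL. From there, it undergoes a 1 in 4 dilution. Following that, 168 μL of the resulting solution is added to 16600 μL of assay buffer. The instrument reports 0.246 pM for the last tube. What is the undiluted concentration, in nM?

98.3 nM

Overall dilution factor = 24.95 × 40.10 × 4 × 99.81 = 4.00 × 10⁵.
Original = 0.246 pM × 4.00 × 10⁵ = 9.83 × 10⁴ pM = 98.3 nM.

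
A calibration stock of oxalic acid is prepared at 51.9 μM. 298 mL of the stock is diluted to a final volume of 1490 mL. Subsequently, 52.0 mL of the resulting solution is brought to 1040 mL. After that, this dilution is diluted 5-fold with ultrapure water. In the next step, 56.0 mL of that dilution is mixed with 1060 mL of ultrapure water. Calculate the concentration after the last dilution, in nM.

5.21 nM

Overall dilution factor = 5 × 20 × 5 × 19.93 = 9964.
51.9 μM / 9964 = 5.21 × 10⁻³ μM = 5.21 nM.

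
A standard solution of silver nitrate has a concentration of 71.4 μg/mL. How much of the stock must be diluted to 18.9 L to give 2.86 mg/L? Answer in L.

2.86 mg/L = 2.86 μg/mL.
V₁ = C₂V₂/C₁ = 2.86 × 18.9 / 71.4 = 0.757 L.

0.757 L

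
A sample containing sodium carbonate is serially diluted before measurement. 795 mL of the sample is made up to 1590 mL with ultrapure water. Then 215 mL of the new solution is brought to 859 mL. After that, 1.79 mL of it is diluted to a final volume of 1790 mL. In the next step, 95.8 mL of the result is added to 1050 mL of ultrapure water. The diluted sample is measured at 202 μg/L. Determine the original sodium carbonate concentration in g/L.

Overall dilution factor = 2 × 3.995 × 1000 × 11.96 = 9.56 × 10⁴.
Original = 202 μg/L × 9.56 × 10⁴ = 1.93 × 10⁷ μg/L = 19.3 g/L.

19.3 g/L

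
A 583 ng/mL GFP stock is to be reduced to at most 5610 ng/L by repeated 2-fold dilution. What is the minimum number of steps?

Need 2ⁿ ≥ 104, so n ≥ log(104)/log(2) = 6.70.
Minimum whole steps: n = 7.

7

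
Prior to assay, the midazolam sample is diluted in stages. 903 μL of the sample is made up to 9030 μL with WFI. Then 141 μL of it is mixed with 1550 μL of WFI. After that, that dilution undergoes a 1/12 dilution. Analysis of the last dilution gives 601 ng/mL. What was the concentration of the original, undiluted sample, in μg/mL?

865 μg/mL

Overall dilution factor = 10 × 11.99 × 12 = 1439.
Original = 601 ng/mL × 1439 = 8.65 × 10⁵ ng/mL = 865 μg/mL.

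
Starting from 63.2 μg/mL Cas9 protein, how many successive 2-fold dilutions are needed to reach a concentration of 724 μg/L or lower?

7

Need 2ⁿ ≥ 87.3, so n ≥ log(87.3)/log(2) = 6.45.
Minimum whole steps: n = 7.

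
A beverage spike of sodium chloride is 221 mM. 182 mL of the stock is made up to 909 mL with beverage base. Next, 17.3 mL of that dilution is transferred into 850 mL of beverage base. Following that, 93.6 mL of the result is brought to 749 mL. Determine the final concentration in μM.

Overall dilution factor = 4.995 × 50.13 × 8.002 = 2004.
221 mM / 2004 = 0.110 mM = 110 μM.

110 μM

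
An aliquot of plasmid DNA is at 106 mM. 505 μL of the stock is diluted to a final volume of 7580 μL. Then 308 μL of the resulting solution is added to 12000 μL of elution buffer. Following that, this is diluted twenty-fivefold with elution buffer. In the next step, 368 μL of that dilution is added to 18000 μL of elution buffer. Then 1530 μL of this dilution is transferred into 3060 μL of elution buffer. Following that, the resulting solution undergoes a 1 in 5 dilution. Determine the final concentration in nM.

Overall dilution factor = 15.01 × 39.96 × 25 × 49.91 × 3 × 5 = 1.12 × 10⁷.
106 mM / 1.12 × 10⁷ = 9.44 × 10⁻⁶ mM = 9.44 nM.

9.44 nM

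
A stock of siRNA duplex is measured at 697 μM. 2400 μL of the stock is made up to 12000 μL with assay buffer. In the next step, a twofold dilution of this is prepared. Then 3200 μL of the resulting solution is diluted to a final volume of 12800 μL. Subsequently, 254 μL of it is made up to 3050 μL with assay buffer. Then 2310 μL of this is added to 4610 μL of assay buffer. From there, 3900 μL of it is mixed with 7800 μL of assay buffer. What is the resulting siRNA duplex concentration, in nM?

161 nM

Overall dilution factor = 5 × 2 × 4 × 12.01 × 2.996 × 3 = 4317.
697 μM / 4317 = 0.161 μM = 161 nM.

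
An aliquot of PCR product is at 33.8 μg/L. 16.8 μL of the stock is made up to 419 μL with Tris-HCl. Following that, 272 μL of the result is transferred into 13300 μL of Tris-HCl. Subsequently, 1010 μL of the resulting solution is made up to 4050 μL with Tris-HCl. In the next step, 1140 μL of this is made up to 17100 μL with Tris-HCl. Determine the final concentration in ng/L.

0.452 ng/L

Overall dilution factor = 24.94 × 49.90 × 4.010 × 15 = 7.49 × 10⁴.
33.8 μg/L / 7.49 × 10⁴ = 4.52 × 10⁻⁴ μg/L = 0.452 ng/L.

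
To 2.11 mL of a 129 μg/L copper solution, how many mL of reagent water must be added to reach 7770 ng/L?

32.9 mL

7770 ng/L = 7.77 μg/L.
V₂ = C₁V₁/C₂ = 129 × 2.11 / 7.77 = 35.0 mL.
Diluent to add = V₂ − V₁ = 35.0 − 2.11 = 32.9 mL.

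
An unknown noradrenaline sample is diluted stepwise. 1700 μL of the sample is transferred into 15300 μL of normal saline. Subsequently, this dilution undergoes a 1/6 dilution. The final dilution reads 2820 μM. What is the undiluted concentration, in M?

Overall dilution factor = 10 × 6 = 60.0.
Original = 2820 μM × 60.0 = 1.69 × 10⁵ μM = 0.169 M.

0.169 M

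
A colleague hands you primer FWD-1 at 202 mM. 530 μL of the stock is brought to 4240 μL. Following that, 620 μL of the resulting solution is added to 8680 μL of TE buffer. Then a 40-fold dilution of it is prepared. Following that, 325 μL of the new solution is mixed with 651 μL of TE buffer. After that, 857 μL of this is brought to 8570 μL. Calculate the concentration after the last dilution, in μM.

Overall dilution factor = 8 × 15 × 40 × 3.003 × 10 = 1.44 × 10⁵.
202 mM / 1.44 × 10⁵ = 1.40 × 10⁻³ mM = 1.40 μM.

1.40 μM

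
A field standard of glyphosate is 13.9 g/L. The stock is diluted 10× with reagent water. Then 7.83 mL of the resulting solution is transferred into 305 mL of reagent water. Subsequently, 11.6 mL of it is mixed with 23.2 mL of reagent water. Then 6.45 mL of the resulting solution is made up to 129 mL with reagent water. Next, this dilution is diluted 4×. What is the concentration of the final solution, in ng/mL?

145 ng/mL

Overall dilution factor = 10 × 39.95 × 3 × 20 × 4 = 9.59 × 10⁴.
13.9 g/L / 9.59 × 10⁴ = 1.45 × 10⁻⁴ g/L = 145 ng/mL.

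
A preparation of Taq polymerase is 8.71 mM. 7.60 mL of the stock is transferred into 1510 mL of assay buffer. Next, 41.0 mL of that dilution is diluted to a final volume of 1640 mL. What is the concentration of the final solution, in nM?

1090 nM

Overall dilution factor = 199.7 × 40 = 7987.
8.71 mM / 7987 = 1.09 × 10⁻³ mM = 1090 nM.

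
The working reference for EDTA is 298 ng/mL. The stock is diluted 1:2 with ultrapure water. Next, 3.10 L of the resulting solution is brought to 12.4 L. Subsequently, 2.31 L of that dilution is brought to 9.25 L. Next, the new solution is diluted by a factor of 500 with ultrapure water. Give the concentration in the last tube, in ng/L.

Overall dilution factor = 2 × 4 × 4.004 × 500 = 1.60 × 10⁴.
298 ng/mL / 1.60 × 10⁴ = 0.0186 ng/mL = 18.6 ng/L.

18.6 ng/L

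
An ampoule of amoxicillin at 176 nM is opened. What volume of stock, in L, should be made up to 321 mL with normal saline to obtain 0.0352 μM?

0.0642 L

0.0352 μM = 35.2 nM.
V₁ = C₂V₂/C₁ = 35.2 × 321 / 176 = 64.2 mL = 0.0642 L.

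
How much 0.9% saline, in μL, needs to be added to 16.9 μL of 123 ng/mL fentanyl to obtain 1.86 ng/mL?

V₂ = C₁V₁/C₂ = 123 × 16.9 / 1.86 = 1118 μL.
Diluent to add = V₂ − V₁ = 1118 − 16.9 = 1100 μL.

1100 μL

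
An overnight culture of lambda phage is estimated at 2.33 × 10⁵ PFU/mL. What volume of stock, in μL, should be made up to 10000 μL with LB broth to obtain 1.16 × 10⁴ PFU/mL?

498 μL

V₁ = C₂V₂/C₁ = 1.16 × 10⁴ × 10000 / 2.33 × 10⁵ = 498 μL.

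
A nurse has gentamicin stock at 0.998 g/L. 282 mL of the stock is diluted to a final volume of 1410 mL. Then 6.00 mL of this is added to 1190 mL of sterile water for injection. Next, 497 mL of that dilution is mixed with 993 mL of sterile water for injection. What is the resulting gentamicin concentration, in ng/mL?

334 ng/mL

Overall dilution factor = 5 × 199.3 × 2.998 = 2988.
0.998 g/L / 2988 = 3.34 × 10⁻⁴ g/L = 334 ng/mL.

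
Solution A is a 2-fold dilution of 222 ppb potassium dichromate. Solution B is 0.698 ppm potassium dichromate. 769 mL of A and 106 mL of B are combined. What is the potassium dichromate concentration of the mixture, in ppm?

C_A = 222 ppb / 2 = 111 ppb.
C_B = 0.698 ppm = 698 ppb.
C_mix = (C_A·V_A + C_B·V_B)/(V_A + V_B) = (111×769 + 698×106) / 875.0 = 182 ppb = 0.182 ppm.

0.182 ppm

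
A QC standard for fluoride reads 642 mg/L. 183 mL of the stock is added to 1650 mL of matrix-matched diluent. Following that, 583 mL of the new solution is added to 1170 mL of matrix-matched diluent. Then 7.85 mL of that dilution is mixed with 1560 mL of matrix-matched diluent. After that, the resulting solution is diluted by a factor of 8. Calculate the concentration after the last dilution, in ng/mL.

13.3 ng/mL

Overall dilution factor = 10.02 × 3.007 × 199.7 × 8 = 4.81 × 10⁴.
642 mg/L / 4.81 × 10⁴ = 0.0133 mg/L = 13.3 ng/mL.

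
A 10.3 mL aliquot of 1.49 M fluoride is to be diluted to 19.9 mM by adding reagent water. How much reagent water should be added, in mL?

761 mL

19.9 mM = 0.0199 M.
V₂ = C₁V₁/C₂ = 1.49 × 10.3 / 0.0199 = 771 mL.
Diluent to add = V₂ − V₁ = 771 − 10.3 = 761 mL.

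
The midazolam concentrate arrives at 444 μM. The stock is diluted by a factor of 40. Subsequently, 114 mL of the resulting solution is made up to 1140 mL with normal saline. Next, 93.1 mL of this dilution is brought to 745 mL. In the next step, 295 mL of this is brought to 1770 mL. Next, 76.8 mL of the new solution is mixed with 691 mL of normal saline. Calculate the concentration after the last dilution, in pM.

Overall dilution factor = 40 × 10 × 8.002 × 6 × 9.997 = 1.92 × 10⁵.
444 μM / 1.92 × 10⁵ = 2.31 × 10⁻³ μM = 2310 pM.

2310 pM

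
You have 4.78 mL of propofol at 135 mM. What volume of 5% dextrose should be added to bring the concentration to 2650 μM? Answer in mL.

2650 μM = 2.65 mM.
V₂ = C₁V₁/C₂ = 135 × 4.78 / 2.65 = 244 mL.
Diluent to add = V₂ − V₁ = 244 − 4.78 = 239 mL.

239 mL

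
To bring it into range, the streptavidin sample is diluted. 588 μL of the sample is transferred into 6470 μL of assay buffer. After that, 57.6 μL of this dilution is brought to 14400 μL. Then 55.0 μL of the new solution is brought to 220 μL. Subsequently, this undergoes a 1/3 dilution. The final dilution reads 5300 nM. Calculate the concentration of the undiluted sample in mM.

Overall dilution factor = 12.00 × 250 × 4 × 3 = 3.60 × 10⁴.
Original = 5300 nM × 3.60 × 10⁴ = 1.91 × 10⁸ nM = 191 mM.

191 mM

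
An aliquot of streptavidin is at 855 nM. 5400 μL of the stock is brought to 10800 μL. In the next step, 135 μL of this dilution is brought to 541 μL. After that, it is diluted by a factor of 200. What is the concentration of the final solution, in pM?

Overall dilution factor = 2 × 4.007 × 200 = 1603.
855 nM / 1603 = 0.533 nM = 533 pM.

533 pM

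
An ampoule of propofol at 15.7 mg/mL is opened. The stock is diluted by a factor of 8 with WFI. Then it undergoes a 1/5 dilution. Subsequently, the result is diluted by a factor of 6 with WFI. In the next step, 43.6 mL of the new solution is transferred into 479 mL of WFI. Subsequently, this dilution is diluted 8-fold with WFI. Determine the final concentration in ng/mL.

Overall dilution factor = 8 × 5 × 6 × 11.99 × 8 = 2.30 × 10⁴.
15.7 mg/mL / 2.30 × 10⁴ = 6.82 × 10⁻⁴ mg/mL = 682 ng/mL.

682 ng/mL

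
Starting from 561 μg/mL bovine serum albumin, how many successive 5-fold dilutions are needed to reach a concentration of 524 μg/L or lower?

Need 5ⁿ ≥ 1071, so n ≥ log(1071)/log(5) = 4.33.
Minimum whole steps: n = 5.

5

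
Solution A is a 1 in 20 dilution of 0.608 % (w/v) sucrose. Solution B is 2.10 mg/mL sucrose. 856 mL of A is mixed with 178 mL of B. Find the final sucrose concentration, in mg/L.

613 mg/L

C_A = 0.608 % (w/v) / 20 = 0.0304 % (w/v).
C_B = 2.10 mg/mL = 0.210 % (w/v).
C_mix = (C_A·V_A + C_B·V_B)/(V_A + V_B) = (0.0304×856 + 0.210×178) / 1034 = 0.0613 % (w/v) = 613 mg/L.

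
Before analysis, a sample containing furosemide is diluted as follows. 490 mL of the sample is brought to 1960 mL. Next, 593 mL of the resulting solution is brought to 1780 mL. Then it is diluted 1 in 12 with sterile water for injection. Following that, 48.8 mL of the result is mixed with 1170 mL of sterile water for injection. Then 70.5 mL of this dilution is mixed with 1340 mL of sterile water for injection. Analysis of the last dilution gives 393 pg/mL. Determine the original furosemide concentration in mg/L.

28.3 mg/L

Overall dilution factor = 4 × 3.002 × 12 × 24.98 × 20.01 = 7.20 × 10⁴.
Original = 393 pg/mL × 7.20 × 10⁴ = 2.83 × 10⁷ pg/mL = 28.3 mg/L.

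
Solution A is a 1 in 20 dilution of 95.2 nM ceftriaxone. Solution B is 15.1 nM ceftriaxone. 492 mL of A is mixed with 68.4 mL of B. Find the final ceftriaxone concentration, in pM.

6020 pM

C_A = 95.2 nM / 20 = 4.76 nM.
C_mix = (C_A·V_A + C_B·V_B)/(V_A + V_B) = (4.76×492 + 15.1×68.4) / 560.4 = 6.02 nM = 6020 pM.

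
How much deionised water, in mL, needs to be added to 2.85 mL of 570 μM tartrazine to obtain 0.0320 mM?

47.9 mL

0.0320 mM = 32.0 μM.
V₂ = C₁V₁/C₂ = 570 × 2.85 / 32.0 = 50.8 mL.
Diluent to add = V₂ − V₁ = 50.8 − 2.85 = 47.9 mL.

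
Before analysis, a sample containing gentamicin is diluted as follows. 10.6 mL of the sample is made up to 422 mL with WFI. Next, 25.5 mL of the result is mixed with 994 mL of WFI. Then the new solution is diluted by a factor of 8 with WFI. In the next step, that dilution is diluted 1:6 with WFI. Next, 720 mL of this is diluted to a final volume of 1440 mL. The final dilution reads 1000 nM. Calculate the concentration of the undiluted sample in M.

Overall dilution factor = 39.81 × 39.98 × 8 × 6 × 2 = 1.53 × 10⁵.
Original = 1000 nM × 1.53 × 10⁵ = 1.53 × 10⁸ nM = 0.153 M.

0.153 M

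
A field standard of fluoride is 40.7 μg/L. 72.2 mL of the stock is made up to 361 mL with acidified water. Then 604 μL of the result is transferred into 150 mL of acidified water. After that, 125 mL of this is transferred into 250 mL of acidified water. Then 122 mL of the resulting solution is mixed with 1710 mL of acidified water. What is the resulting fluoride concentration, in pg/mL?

Overall dilution factor = 5 × 249.3 × 3 × 15.02 = 5.62 × 10⁴.
40.7 μg/L / 5.62 × 10⁴ = 7.25 × 10⁻⁴ μg/L = 0.725 pg/mL.

0.725 pg/mL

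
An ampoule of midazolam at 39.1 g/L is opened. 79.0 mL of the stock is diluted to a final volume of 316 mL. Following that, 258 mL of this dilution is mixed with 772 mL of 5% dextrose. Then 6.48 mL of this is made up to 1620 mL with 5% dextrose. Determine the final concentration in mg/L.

9.79 mg/L

Overall dilution factor = 4 × 3.992 × 250 = 3992.
39.1 g/L / 3992 = 9.79 × 10⁻³ g/L = 9.79 mg/L.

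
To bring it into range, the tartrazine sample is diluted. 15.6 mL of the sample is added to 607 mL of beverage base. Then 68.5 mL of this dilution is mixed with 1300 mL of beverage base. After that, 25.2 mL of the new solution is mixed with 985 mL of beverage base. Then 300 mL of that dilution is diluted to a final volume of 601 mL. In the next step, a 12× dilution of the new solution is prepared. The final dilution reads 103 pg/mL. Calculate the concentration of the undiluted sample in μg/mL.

79.1 μg/mL

Overall dilution factor = 39.91 × 19.98 × 40.09 × 2.003 × 12 = 7.68 × 10⁵.
Original = 103 pg/mL × 7.68 × 10⁵ = 7.91 × 10⁷ pg/mL = 79.1 μg/mL.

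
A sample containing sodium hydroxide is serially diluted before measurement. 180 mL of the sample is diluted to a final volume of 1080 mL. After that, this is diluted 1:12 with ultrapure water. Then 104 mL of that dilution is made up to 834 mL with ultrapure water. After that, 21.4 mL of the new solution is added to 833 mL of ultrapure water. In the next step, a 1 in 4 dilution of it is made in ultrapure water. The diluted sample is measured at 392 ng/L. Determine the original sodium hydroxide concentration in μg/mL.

Overall dilution factor = 6 × 12 × 8.019 × 39.93 × 4 = 9.22 × 10⁴.
Original = 392 ng/L × 9.22 × 10⁴ = 3.61 × 10⁷ ng/L = 36.1 μg/mL.

36.1 μg/mL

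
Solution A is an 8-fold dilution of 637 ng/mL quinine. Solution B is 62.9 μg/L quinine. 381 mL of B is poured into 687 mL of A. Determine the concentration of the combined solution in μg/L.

73.7 μg/L

C_A = 637 ng/mL / 8 = 79.6 ng/mL.
C_B = 62.9 μg/L = 62.9 ng/mL.
C_mix = (C_A·V_A + C_B·V_B)/(V_A + V_B) = (79.6×687 + 62.9×381) / 1068 = 73.7 ng/mL = 73.7 μg/L.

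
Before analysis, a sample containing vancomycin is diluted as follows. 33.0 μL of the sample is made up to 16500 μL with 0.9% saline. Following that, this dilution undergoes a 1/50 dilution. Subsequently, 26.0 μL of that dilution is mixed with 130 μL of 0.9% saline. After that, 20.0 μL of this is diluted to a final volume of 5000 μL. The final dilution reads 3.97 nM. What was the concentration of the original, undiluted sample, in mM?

Overall dilution factor = 500 × 50 × 6 × 250 = 3.75 × 10⁷.
Original = 3.97 nM × 3.75 × 10⁷ = 1.49 × 10⁸ nM = 149 mM.

149 mM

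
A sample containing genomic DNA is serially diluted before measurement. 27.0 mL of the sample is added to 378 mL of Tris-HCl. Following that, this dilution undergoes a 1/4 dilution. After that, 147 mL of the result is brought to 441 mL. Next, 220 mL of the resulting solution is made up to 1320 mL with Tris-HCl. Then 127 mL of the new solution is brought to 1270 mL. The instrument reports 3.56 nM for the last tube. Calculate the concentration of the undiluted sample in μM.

Overall dilution factor = 15 × 4 × 3 × 6 × 10 = 1.08 × 10⁴.
Original = 3.56 nM × 1.08 × 10⁴ = 3.84 × 10⁴ nM = 38.4 μM.

38.4 μM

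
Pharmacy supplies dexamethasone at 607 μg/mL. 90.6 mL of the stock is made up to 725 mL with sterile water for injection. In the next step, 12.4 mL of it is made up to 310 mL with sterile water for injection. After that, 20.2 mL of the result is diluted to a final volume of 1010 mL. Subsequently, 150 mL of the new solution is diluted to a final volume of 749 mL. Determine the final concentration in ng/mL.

Overall dilution factor = 8.002 × 25 × 50 × 4.993 = 4.99 × 10⁴.
607 μg/mL / 4.99 × 10⁴ = 0.0122 μg/mL = 12.2 ng/mL.

12.2 ng/mL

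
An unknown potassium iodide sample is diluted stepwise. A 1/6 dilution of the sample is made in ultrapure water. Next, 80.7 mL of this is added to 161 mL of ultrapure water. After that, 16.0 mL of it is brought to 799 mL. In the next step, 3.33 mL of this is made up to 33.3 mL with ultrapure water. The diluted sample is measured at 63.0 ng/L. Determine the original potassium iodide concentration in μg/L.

Overall dilution factor = 6 × 2.995 × 49.94 × 10 = 8974.
Original = 63.0 ng/L × 8974 = 5.65 × 10⁵ ng/L = 565 μg/L.

565 μg/L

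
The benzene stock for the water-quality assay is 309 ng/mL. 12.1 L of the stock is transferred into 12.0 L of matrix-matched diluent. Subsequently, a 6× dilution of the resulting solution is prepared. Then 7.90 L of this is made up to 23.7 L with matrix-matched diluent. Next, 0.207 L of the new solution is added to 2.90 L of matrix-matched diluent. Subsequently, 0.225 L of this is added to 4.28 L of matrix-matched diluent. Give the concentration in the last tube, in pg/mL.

28.7 pg/mL

Overall dilution factor = 1.992 × 6 × 3 × 15.01 × 20.02 = 1.08 × 10⁴.
309 ng/mL / 1.08 × 10⁴ = 0.0287 ng/mL = 28.7 pg/mL.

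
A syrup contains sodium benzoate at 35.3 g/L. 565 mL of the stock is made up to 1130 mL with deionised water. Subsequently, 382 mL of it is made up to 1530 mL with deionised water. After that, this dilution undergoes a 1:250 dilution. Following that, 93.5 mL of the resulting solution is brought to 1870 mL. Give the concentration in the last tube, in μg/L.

881 μg/L

Overall dilution factor = 2 × 4.005 × 250 × 20 = 4.01 × 10⁴.
35.3 g/L / 4.01 × 10⁴ = 8.81 × 10⁻⁴ g/L = 881 μg/L.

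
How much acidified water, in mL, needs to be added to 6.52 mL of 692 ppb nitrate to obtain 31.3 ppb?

138 mL

V₂ = C₁V₁/C₂ = 692 × 6.52 / 31.3 = 144 mL.
Diluent to add = V₂ − V₁ = 144 − 6.52 = 138 mL.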